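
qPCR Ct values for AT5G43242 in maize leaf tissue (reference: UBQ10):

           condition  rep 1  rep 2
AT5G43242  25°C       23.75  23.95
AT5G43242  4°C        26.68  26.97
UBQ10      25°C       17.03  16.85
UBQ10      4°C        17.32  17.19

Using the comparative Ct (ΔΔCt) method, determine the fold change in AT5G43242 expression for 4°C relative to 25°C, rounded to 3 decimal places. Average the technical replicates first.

0.158

Mean Ct: AT5G43242 25°C 23.850; AT5G43242 4°C 26.825; UBQ10 25°C 16.940; UBQ10 4°C 17.255
ΔCt(25°C) = 23.850 − 16.940 = 6.910
ΔCt(4°C) = 26.825 − 17.255 = 9.570
ΔΔCt = 9.570 − 6.910 = 2.660
Fold change = 2^(−2.660) = 0.1582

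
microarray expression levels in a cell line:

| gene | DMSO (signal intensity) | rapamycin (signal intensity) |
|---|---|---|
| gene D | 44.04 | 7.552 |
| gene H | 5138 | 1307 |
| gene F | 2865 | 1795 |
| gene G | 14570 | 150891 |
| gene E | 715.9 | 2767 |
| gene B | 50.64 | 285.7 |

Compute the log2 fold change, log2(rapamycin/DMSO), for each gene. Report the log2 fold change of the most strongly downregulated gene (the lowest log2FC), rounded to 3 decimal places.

log2(7.552/44.04) = -2.544  (gene D)
log2(1307/5138) = -1.975  (gene H)
log2(1795/2865) = -0.675  (gene F)
log2(150891/14570) = 3.372  (gene G)
log2(2767/715.9) = 1.950  (gene E)
log2(285.7/50.64) = 2.496  (gene B)
gene D is most strongly downregulated.

-2.544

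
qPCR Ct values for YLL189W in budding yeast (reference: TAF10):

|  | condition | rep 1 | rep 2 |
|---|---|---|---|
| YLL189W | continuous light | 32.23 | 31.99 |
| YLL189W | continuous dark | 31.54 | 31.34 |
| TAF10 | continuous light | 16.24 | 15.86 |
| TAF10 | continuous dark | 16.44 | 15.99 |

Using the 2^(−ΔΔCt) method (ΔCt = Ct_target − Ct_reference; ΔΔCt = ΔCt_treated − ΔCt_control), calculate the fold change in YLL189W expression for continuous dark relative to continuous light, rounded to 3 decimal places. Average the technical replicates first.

1.784

Mean Ct: YLL189W continuous light 32.110; YLL189W continuous dark 31.440; TAF10 continuous light 16.050; TAF10 continuous dark 16.215
ΔCt(continuous light) = 32.110 − 16.050 = 16.060
ΔCt(continuous dark) = 31.440 − 16.215 = 15.225
ΔΔCt = 15.225 − 16.060 = -0.835
Fold change = 2^(−(-0.835)) = 2^0.835 = 1.7839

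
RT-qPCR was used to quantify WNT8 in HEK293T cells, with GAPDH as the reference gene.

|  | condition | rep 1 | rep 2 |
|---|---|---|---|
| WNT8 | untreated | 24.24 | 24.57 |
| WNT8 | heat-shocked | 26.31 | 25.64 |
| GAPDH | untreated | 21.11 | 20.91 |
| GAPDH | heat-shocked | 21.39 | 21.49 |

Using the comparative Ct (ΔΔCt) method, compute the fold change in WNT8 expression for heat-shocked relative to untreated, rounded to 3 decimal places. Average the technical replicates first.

Mean Ct: WNT8 untreated 24.405; WNT8 heat-shocked 25.975; GAPDH untreated 21.010; GAPDH heat-shocked 21.440
ΔCt(untreated) = 24.405 − 21.010 = 3.395
ΔCt(heat-shocked) = 25.975 − 21.440 = 4.535
ΔΔCt = 4.535 − 3.395 = 1.140
Fold change = 2^(−1.140) = 0.4538

0.454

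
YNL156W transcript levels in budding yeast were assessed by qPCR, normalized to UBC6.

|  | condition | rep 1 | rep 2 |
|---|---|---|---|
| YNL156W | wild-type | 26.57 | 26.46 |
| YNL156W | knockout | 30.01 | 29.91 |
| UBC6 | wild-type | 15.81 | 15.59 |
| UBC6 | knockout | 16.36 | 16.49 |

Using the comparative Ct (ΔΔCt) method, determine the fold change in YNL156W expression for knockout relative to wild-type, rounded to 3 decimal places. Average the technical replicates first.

0.152

Mean Ct: YNL156W wild-type 26.515; YNL156W knockout 29.960; UBC6 wild-type 15.700; UBC6 knockout 16.425
ΔCt(wild-type) = 26.515 − 15.700 = 10.815
ΔCt(knockout) = 29.960 − 16.425 = 13.535
ΔΔCt = 13.535 − 10.815 = 2.720
Fold change = 2^(−2.720) = 0.1518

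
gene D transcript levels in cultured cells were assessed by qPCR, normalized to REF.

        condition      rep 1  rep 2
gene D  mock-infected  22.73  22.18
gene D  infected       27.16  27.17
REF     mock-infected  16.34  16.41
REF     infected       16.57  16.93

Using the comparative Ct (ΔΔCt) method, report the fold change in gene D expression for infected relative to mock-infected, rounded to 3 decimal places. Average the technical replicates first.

0.050

Mean Ct: gene D mock-infected 22.455; gene D infected 27.165; REF mock-infected 16.375; REF infected 16.750
ΔCt(mock-infected) = 22.455 − 16.375 = 6.080
ΔCt(infected) = 27.165 − 16.750 = 10.415
ΔΔCt = 10.415 − 6.080 = 4.335
Fold change = 2^(−4.335) = 0.0495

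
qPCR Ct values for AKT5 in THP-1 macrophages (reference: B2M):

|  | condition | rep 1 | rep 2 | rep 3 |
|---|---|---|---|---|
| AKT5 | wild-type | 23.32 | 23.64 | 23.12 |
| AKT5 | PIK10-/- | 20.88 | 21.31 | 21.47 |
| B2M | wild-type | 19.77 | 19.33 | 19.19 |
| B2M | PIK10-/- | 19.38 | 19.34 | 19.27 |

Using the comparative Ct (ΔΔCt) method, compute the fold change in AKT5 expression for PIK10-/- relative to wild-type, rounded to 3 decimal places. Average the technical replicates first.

Mean Ct: AKT5 wild-type 23.360; AKT5 PIK10-/- 21.220; B2M wild-type 19.430; B2M PIK10-/- 19.330
ΔCt(wild-type) = 23.360 − 19.430 = 3.930
ΔCt(PIK10-/-) = 21.220 − 19.330 = 1.890
ΔΔCt = 1.890 − 3.930 = -2.040
Fold change = 2^(−(-2.040)) = 2^2.040 = 4.1125

4.112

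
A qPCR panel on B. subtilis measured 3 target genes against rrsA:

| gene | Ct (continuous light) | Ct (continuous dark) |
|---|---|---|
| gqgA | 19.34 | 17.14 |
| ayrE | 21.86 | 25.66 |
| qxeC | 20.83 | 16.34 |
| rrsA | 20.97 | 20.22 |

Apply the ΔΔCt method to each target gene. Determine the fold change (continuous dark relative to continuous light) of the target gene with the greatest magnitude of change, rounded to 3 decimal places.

0.043

gqgA: ΔΔCt = (17.14−20.22) − (19.34−20.97) = -3.08 − (-1.63) = -1.45; fold change = 2^1.45 = 2.732
ayrE: ΔΔCt = (25.66−20.22) − (21.86−20.97) = 5.44 − 0.89 = 4.55; fold change = 2^-4.55 = 0.043
qxeC: ΔΔCt = (16.34−20.22) − (20.83−20.97) = -3.88 − (-0.14) = -3.74; fold change = 2^3.74 = 13.361
ayrE has the largest |ΔΔCt| = 4.55.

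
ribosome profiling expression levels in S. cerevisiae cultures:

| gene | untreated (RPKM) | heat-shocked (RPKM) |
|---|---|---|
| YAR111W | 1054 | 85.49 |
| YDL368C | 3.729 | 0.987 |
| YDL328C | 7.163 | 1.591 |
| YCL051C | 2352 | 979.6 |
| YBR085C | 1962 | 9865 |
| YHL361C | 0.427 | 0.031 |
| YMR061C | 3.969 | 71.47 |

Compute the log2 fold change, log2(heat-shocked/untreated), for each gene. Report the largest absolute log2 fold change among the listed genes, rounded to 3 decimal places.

4.170

log2(85.49/1054) = -3.624  (YAR111W)
log2(0.987/3.729) = -1.918  (YDL368C)
log2(1.591/7.163) = -2.171  (YDL328C)
log2(979.6/2352) = -1.264  (YCL051C)
log2(9865/1962) = 2.330  (YBR085C)
log2(0.031/0.427) = -3.784  (YHL361C)
log2(71.47/3.969) = 4.170  (YMR061C)
The largest magnitude belongs to YMR061C.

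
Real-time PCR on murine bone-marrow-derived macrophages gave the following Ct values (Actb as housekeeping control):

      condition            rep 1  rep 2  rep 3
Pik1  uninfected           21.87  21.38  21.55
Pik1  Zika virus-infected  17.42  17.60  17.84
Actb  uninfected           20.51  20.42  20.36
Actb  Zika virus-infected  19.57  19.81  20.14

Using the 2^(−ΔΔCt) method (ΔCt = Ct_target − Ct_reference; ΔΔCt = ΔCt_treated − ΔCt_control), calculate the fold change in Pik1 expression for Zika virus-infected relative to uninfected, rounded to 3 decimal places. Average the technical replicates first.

Mean Ct: Pik1 uninfected 21.600; Pik1 Zika virus-infected 17.620; Actb uninfected 20.430; Actb Zika virus-infected 19.840
ΔCt(uninfected) = 21.600 − 20.430 = 1.170
ΔCt(Zika virus-infected) = 17.620 − 19.840 = -2.220
ΔΔCt = -2.220 − 1.170 = -3.390
Fold change = 2^(−(-3.390)) = 2^3.390 = 10.4831

10.483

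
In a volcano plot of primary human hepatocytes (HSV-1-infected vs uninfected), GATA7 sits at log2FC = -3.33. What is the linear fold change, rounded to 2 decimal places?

0.10

Fold change = 2^(-3.33) = 0.099
That is, GATA7 drops to 9.9% of the uninfected level.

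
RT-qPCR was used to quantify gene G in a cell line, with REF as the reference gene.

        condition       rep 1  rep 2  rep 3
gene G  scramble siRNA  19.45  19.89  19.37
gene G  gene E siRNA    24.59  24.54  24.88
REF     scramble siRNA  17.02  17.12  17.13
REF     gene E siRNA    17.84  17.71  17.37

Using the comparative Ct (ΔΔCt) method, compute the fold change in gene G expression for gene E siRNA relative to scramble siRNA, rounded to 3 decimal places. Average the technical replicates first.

0.043

Mean Ct: gene G scramble siRNA 19.570; gene G gene E siRNA 24.670; REF scramble siRNA 17.090; REF gene E siRNA 17.640
ΔCt(scramble siRNA) = 19.570 − 17.090 = 2.480
ΔCt(gene E siRNA) = 24.670 − 17.640 = 7.030
ΔΔCt = 7.030 − 2.480 = 4.550
Fold change = 2^(−4.550) = 0.0427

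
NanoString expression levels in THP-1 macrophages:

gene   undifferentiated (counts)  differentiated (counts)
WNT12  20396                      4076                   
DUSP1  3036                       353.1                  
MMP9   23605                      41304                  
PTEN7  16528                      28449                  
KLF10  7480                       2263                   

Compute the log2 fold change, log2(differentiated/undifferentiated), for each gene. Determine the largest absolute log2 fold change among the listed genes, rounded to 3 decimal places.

3.104

log2(4076/20396) = -2.323  (WNT12)
log2(353.1/3036) = -3.104  (DUSP1)
log2(41304/23605) = 0.807  (MMP9)
log2(28449/16528) = 0.783  (PTEN7)
log2(2263/7480) = -1.725  (KLF10)
The largest magnitude belongs to DUSP1.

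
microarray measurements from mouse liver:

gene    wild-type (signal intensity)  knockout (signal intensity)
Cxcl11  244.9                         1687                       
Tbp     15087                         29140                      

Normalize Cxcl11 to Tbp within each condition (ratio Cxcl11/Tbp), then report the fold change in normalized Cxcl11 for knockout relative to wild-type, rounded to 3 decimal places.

3.566

Cxcl11/Tbp (wild-type) = 244.9 / 15087 = 0.016233
Cxcl11/Tbp (knockout) = 1687 / 29140 = 0.057893
Fold change = 0.057893 / 0.016233 = 3.5665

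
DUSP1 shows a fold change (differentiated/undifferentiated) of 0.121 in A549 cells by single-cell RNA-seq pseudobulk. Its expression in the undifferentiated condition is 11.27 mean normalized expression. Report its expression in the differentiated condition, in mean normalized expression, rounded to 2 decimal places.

differentiated expression = 11.27 × 0.121 = 1.36

1.36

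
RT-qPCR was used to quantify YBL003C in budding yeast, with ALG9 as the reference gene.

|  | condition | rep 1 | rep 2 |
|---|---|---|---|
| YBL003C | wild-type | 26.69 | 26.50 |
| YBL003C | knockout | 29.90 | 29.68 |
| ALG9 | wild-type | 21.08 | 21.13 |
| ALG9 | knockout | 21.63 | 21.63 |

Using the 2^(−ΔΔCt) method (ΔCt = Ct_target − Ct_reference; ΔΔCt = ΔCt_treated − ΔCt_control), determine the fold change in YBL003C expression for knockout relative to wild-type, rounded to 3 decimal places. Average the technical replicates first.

Mean Ct: YBL003C wild-type 26.595; YBL003C knockout 29.790; ALG9 wild-type 21.105; ALG9 knockout 21.630
ΔCt(wild-type) = 26.595 − 21.105 = 5.490
ΔCt(knockout) = 29.790 − 21.630 = 8.160
ΔΔCt = 8.160 − 5.490 = 2.670
Fold change = 2^(−2.670) = 0.1571

0.157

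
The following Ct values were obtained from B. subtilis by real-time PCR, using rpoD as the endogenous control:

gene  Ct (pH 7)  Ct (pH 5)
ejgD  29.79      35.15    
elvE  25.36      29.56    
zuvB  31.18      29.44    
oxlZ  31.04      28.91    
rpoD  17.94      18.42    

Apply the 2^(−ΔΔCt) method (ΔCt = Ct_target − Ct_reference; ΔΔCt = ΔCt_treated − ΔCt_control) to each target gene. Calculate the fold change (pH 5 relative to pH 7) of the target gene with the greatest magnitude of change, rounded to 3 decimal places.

ejgD: ΔΔCt = (35.15−18.42) − (29.79−17.94) = 16.73 − 11.85 = 4.88; fold change = 2^-4.88 = 0.034
elvE: ΔΔCt = (29.56−18.42) − (25.36−17.94) = 11.14 − 7.42 = 3.72; fold change = 2^-3.72 = 0.076
zuvB: ΔΔCt = (29.44−18.42) − (31.18−17.94) = 11.02 − 13.24 = -2.22; fold change = 2^2.22 = 4.659
oxlZ: ΔΔCt = (28.91−18.42) − (31.04−17.94) = 10.49 − 13.10 = -2.61; fold change = 2^2.61 = 6.105
ejgD has the largest |ΔΔCt| = 4.88.

0.034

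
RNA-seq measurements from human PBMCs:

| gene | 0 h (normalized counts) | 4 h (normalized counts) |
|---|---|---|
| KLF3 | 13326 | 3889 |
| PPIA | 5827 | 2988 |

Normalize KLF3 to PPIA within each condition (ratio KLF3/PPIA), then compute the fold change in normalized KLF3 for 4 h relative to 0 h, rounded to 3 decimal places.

0.569

KLF3/PPIA (0 h) = 13326 / 5827 = 2.2869
KLF3/PPIA (4 h) = 3889 / 2988 = 1.3015
Fold change = 1.3015 / 2.2869 = 0.5691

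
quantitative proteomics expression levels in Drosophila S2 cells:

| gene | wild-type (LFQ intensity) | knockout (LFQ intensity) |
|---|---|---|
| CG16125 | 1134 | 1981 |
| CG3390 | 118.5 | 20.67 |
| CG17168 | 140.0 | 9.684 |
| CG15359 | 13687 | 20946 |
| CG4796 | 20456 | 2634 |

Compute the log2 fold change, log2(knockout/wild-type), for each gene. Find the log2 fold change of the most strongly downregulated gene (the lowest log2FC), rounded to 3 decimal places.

-3.854

log2(1981/1134) = 0.805  (CG16125)
log2(20.67/118.5) = -2.519  (CG3390)
log2(9.684/140.0) = -3.854  (CG17168)
log2(20946/13687) = 0.614  (CG15359)
log2(2634/20456) = -2.957  (CG4796)
CG17168 is most strongly downregulated.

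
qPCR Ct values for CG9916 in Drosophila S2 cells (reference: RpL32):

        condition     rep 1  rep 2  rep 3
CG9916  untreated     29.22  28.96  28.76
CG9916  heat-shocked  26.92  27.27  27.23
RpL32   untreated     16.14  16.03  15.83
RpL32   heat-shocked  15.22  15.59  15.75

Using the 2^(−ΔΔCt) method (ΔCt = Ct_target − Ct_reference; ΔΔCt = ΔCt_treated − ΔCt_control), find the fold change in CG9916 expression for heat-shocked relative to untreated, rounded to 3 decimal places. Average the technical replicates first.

Mean Ct: CG9916 untreated 28.980; CG9916 heat-shocked 27.140; RpL32 untreated 16.000; RpL32 heat-shocked 15.520
ΔCt(untreated) = 28.980 − 16.000 = 12.980
ΔCt(heat-shocked) = 27.140 − 15.520 = 11.620
ΔΔCt = 11.620 − 12.980 = -1.360
Fold change = 2^(−(-1.360)) = 2^1.360 = 2.5669

2.567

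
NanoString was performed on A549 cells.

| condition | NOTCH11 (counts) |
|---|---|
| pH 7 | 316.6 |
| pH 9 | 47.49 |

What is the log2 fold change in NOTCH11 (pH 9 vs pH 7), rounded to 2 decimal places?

-2.74

Fold change = 47.49 / 316.6 = 0.1500
log2(0.1500) = -2.737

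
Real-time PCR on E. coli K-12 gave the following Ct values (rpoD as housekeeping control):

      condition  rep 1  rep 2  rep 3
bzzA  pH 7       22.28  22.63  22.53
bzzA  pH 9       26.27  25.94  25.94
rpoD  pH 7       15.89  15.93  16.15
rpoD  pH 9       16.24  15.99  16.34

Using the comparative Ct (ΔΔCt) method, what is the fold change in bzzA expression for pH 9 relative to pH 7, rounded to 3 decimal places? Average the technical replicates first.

0.097

Mean Ct: bzzA pH 7 22.480; bzzA pH 9 26.050; rpoD pH 7 15.990; rpoD pH 9 16.190
ΔCt(pH 7) = 22.480 − 15.990 = 6.490
ΔCt(pH 9) = 26.050 − 16.190 = 9.860
ΔΔCt = 9.860 − 6.490 = 3.370
Fold change = 2^(−3.370) = 0.0967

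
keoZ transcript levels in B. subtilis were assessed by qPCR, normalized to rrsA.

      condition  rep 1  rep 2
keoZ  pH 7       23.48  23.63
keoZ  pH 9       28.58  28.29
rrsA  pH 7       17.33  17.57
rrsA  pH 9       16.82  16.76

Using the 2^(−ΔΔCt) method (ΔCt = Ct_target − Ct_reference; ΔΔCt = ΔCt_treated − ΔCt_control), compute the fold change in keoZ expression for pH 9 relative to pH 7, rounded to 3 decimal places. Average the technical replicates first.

Mean Ct: keoZ pH 7 23.555; keoZ pH 9 28.435; rrsA pH 7 17.450; rrsA pH 9 16.790
ΔCt(pH 7) = 23.555 − 17.450 = 6.105
ΔCt(pH 9) = 28.435 − 16.790 = 11.645
ΔΔCt = 11.645 − 6.105 = 5.540
Fold change = 2^(−5.540) = 0.0215

0.021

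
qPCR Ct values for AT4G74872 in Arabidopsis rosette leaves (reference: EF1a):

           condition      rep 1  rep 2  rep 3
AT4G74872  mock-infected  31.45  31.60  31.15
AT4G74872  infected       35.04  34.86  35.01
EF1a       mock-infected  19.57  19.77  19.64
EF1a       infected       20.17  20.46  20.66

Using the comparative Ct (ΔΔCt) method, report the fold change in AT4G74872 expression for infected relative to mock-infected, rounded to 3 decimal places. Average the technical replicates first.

0.144

Mean Ct: AT4G74872 mock-infected 31.400; AT4G74872 infected 34.970; EF1a mock-infected 19.660; EF1a infected 20.430
ΔCt(mock-infected) = 31.400 − 19.660 = 11.740
ΔCt(infected) = 34.970 − 20.430 = 14.540
ΔΔCt = 14.540 − 11.740 = 2.800
Fold change = 2^(−2.800) = 0.1436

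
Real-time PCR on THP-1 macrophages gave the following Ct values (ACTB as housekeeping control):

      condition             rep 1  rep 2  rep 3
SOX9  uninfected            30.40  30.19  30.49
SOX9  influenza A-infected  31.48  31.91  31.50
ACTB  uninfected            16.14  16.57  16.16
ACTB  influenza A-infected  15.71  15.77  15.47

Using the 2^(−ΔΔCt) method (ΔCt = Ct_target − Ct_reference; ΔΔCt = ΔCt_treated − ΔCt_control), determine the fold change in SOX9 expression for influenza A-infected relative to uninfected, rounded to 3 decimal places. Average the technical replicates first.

Mean Ct: SOX9 uninfected 30.360; SOX9 influenza A-infected 31.630; ACTB uninfected 16.290; ACTB influenza A-infected 15.650
ΔCt(uninfected) = 30.360 − 16.290 = 14.070
ΔCt(influenza A-infected) = 31.630 − 15.650 = 15.980
ΔΔCt = 15.980 − 14.070 = 1.910
Fold change = 2^(−1.910) = 0.2661

0.266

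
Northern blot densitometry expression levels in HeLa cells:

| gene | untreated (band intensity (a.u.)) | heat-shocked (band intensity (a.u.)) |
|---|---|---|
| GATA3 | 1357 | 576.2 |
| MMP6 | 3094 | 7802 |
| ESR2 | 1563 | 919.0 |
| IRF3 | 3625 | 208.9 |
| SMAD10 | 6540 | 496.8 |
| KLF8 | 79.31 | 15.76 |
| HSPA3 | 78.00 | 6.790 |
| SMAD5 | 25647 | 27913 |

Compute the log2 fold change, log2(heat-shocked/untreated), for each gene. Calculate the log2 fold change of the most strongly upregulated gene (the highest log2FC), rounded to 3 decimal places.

1.334

log2(576.2/1357) = -1.236  (GATA3)
log2(7802/3094) = 1.334  (MMP6)
log2(919.0/1563) = -0.766  (ESR2)
log2(208.9/3625) = -4.117  (IRF3)
log2(496.8/6540) = -3.719  (SMAD10)
log2(15.76/79.31) = -2.331  (KLF8)
log2(6.790/78.00) = -3.522  (HSPA3)
log2(27913/25647) = 0.122  (SMAD5)
MMP6 is most strongly upregulated.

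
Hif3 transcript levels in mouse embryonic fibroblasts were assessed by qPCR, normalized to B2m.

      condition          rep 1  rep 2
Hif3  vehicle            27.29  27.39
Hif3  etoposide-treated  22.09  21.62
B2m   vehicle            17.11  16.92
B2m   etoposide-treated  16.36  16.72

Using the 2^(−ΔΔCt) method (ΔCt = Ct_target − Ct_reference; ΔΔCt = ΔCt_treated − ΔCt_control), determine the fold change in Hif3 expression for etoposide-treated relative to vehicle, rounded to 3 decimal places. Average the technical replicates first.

32.223

Mean Ct: Hif3 vehicle 27.340; Hif3 etoposide-treated 21.855; B2m vehicle 17.015; B2m etoposide-treated 16.540
ΔCt(vehicle) = 27.340 − 17.015 = 10.325
ΔCt(etoposide-treated) = 21.855 − 16.540 = 5.315
ΔΔCt = 5.315 − 10.325 = -5.010
Fold change = 2^(−(-5.010)) = 2^5.010 = 32.2226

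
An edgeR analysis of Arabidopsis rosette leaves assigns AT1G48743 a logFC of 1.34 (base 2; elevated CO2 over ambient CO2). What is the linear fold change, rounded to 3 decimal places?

2.532

Fold change = 2^(1.34) = 2.5315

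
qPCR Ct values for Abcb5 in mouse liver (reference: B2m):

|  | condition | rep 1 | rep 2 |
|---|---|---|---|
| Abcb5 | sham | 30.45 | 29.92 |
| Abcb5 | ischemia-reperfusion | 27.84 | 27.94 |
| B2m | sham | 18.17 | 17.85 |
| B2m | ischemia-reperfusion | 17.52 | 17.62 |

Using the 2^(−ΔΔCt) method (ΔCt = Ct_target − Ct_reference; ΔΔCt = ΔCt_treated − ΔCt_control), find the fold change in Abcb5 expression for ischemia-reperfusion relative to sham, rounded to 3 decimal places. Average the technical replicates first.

Mean Ct: Abcb5 sham 30.185; Abcb5 ischemia-reperfusion 27.890; B2m sham 18.010; B2m ischemia-reperfusion 17.570
ΔCt(sham) = 30.185 − 18.010 = 12.175
ΔCt(ischemia-reperfusion) = 27.890 − 17.570 = 10.320
ΔΔCt = 10.320 − 12.175 = -1.855
Fold change = 2^(−(-1.855)) = 2^1.855 = 3.6175

3.618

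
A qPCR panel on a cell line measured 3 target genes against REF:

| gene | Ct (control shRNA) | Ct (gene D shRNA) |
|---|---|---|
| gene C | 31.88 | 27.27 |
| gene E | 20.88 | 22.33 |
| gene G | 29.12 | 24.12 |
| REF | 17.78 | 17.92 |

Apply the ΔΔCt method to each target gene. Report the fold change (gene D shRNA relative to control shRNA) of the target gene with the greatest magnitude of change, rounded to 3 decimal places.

gene C: ΔΔCt = (27.27−17.92) − (31.88−17.78) = 9.35 − 14.10 = -4.75; fold change = 2^4.75 = 26.909
gene E: ΔΔCt = (22.33−17.92) − (20.88−17.78) = 4.41 − 3.10 = 1.31; fold change = 2^-1.31 = 0.403
gene G: ΔΔCt = (24.12−17.92) − (29.12−17.78) = 6.20 − 11.34 = -5.14; fold change = 2^5.14 = 35.261
gene G has the largest |ΔΔCt| = 5.14.

35.261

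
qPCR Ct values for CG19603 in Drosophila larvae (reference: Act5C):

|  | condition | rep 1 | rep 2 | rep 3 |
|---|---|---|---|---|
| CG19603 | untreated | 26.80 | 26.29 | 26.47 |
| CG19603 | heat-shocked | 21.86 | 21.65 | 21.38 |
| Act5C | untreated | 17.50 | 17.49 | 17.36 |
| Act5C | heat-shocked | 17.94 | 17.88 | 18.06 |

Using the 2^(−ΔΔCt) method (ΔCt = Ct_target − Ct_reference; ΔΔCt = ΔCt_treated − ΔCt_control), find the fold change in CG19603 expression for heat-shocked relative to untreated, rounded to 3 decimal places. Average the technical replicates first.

Mean Ct: CG19603 untreated 26.520; CG19603 heat-shocked 21.630; Act5C untreated 17.450; Act5C heat-shocked 17.960
ΔCt(untreated) = 26.520 − 17.450 = 9.070
ΔCt(heat-shocked) = 21.630 − 17.960 = 3.670
ΔΔCt = 3.670 − 9.070 = -5.400
Fold change = 2^(−(-5.400)) = 2^5.400 = 42.2243

42.224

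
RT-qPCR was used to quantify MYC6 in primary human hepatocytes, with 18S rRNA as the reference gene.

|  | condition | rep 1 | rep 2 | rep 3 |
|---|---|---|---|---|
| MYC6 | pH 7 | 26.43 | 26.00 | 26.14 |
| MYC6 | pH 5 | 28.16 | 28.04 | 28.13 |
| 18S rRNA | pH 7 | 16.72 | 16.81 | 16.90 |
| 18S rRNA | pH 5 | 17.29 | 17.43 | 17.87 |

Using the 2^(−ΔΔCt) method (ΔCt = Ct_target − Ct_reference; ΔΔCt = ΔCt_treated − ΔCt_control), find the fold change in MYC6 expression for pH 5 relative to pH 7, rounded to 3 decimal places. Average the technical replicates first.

0.435

Mean Ct: MYC6 pH 7 26.190; MYC6 pH 5 28.110; 18S rRNA pH 7 16.810; 18S rRNA pH 5 17.530
ΔCt(pH 7) = 26.190 − 16.810 = 9.380
ΔCt(pH 5) = 28.110 − 17.530 = 10.580
ΔΔCt = 10.580 − 9.380 = 1.200
Fold change = 2^(−1.200) = 0.4353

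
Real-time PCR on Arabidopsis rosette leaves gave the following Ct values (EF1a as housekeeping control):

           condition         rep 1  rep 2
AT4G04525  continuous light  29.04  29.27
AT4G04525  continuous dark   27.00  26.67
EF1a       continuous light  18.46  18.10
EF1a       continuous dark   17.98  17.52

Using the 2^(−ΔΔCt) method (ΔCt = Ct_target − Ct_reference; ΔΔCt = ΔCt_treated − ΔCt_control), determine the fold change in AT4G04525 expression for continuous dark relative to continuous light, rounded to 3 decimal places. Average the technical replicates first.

3.458

Mean Ct: AT4G04525 continuous light 29.155; AT4G04525 continuous dark 26.835; EF1a continuous light 18.280; EF1a continuous dark 17.750
ΔCt(continuous light) = 29.155 − 18.280 = 10.875
ΔCt(continuous dark) = 26.835 − 17.750 = 9.085
ΔΔCt = 9.085 − 10.875 = -1.790
Fold change = 2^(−(-1.790)) = 2^1.790 = 3.4581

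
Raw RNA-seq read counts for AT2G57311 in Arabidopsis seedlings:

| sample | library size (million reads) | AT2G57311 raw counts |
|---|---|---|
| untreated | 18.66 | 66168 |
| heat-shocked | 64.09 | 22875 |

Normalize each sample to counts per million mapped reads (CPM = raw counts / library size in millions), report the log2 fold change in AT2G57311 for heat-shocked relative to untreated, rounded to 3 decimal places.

CPM(untreated) = 66168 / 18.66 = 3545.9807
CPM(heat-shocked) = 22875 / 64.09 = 356.9200
Fold change = 356.9200 / 3545.9807 = 0.10065
log2(0.10065) = -3.3125

-3.313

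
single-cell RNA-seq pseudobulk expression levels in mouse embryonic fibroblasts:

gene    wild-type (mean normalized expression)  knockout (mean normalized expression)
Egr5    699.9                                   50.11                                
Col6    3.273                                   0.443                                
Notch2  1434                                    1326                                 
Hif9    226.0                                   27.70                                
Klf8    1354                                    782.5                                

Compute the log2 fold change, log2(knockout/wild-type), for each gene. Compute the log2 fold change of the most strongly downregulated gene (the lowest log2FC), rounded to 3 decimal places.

log2(50.11/699.9) = -3.804  (Egr5)
log2(0.443/3.273) = -2.885  (Col6)
log2(1326/1434) = -0.113  (Notch2)
log2(27.70/226.0) = -3.028  (Hif9)
log2(782.5/1354) = -0.791  (Klf8)
Egr5 is most strongly downregulated.

-3.804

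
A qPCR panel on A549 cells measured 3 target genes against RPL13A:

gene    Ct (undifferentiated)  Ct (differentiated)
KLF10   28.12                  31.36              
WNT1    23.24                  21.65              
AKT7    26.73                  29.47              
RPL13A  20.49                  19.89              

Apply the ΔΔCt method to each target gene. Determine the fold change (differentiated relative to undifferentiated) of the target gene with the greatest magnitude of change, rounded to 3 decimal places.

KLF10: ΔΔCt = (31.36−19.89) − (28.12−20.49) = 11.47 − 7.63 = 3.84; fold change = 2^-3.84 = 0.070
WNT1: ΔΔCt = (21.65−19.89) − (23.24−20.49) = 1.76 − 2.75 = -0.99; fold change = 2^0.99 = 1.986
AKT7: ΔΔCt = (29.47−19.89) − (26.73−20.49) = 9.58 − 6.24 = 3.34; fold change = 2^-3.34 = 0.099
KLF10 has the largest |ΔΔCt| = 3.84.

0.070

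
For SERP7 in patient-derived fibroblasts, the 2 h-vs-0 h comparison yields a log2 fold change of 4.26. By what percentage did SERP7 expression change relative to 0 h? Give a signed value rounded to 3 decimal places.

Fold change = 2^(4.26) = 19.1597
Percent change = (FC − 1) × 100% = (19.1597 − 1) × 100 = 1815.966%

1815.966%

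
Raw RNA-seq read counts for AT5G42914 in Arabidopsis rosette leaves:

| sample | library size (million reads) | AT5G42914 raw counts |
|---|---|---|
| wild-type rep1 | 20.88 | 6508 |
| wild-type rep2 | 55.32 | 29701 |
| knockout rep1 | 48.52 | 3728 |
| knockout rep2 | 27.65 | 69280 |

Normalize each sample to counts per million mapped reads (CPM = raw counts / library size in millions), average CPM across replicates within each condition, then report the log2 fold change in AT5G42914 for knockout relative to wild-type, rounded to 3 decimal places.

CPM(wild-type rep1) = 6508 / 20.88 = 311.6858
CPM(wild-type rep2) = 29701 / 55.32 = 536.8944
CPM(knockout rep1) = 3728 / 48.52 = 76.8343
CPM(knockout rep2) = 69280 / 27.65 = 2505.6058
mean CPM(wild-type) = 424.2901; mean CPM(knockout) = 1291.2200
Fold change = 1291.2200 / 424.2901 = 3.04325
log2(3.04325) = 1.6056

1.606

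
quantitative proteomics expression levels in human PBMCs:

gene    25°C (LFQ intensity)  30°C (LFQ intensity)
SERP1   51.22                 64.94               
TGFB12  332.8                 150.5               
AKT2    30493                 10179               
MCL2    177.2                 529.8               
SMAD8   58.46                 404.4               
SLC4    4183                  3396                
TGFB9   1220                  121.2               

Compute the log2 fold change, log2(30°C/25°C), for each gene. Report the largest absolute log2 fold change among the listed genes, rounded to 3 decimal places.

log2(64.94/51.22) = 0.342  (SERP1)
log2(150.5/332.8) = -1.145  (TGFB12)
log2(10179/30493) = -1.583  (AKT2)
log2(529.8/177.2) = 1.580  (MCL2)
log2(404.4/58.46) = 2.790  (SMAD8)
log2(3396/4183) = -0.301  (SLC4)
log2(121.2/1220) = -3.331  (TGFB9)
The largest magnitude belongs to TGFB9.

3.331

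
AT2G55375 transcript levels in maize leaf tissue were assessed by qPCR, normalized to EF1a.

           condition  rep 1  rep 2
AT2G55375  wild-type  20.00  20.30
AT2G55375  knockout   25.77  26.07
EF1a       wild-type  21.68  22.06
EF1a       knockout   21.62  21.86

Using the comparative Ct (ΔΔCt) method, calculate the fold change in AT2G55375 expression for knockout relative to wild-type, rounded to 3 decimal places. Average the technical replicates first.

0.017

Mean Ct: AT2G55375 wild-type 20.150; AT2G55375 knockout 25.920; EF1a wild-type 21.870; EF1a knockout 21.740
ΔCt(wild-type) = 20.150 − 21.870 = -1.720
ΔCt(knockout) = 25.920 − 21.740 = 4.180
ΔΔCt = 4.180 − (-1.720) = 5.900
Fold change = 2^(−5.900) = 0.0167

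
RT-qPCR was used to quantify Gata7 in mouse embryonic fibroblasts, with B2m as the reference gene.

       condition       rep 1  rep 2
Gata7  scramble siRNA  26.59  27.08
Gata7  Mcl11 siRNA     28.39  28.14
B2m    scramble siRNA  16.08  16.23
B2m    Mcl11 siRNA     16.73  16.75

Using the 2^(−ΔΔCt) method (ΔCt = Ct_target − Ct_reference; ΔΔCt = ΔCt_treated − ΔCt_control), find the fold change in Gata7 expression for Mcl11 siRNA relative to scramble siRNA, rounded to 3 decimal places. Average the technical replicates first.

0.557

Mean Ct: Gata7 scramble siRNA 26.835; Gata7 Mcl11 siRNA 28.265; B2m scramble siRNA 16.155; B2m Mcl11 siRNA 16.740
ΔCt(scramble siRNA) = 26.835 − 16.155 = 10.680
ΔCt(Mcl11 siRNA) = 28.265 − 16.740 = 11.525
ΔΔCt = 11.525 − 10.680 = 0.845
Fold change = 2^(−0.845) = 0.5567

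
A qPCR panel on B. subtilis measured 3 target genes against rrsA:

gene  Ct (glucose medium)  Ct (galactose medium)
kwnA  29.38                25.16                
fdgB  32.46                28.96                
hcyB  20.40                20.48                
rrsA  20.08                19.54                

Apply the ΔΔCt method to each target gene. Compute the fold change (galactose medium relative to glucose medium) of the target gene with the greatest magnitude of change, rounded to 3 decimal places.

12.817

kwnA: ΔΔCt = (25.16−19.54) − (29.38−20.08) = 5.62 − 9.30 = -3.68; fold change = 2^3.68 = 12.817
fdgB: ΔΔCt = (28.96−19.54) − (32.46−20.08) = 9.42 − 12.38 = -2.96; fold change = 2^2.96 = 7.781
hcyB: ΔΔCt = (20.48−19.54) − (20.40−20.08) = 0.94 − 0.32 = 0.62; fold change = 2^-0.62 = 0.651
kwnA has the largest |ΔΔCt| = 3.68.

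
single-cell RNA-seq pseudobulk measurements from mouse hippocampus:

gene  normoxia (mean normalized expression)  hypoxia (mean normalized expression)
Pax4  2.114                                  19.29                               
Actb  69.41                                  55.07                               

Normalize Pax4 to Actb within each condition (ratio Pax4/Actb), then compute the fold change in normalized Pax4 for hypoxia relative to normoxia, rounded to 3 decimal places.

11.501

Pax4/Actb (normoxia) = 2.114 / 69.41 = 0.030457
Pax4/Actb (hypoxia) = 19.29 / 55.07 = 0.35028
Fold change = 0.35028 / 0.030457 = 11.5010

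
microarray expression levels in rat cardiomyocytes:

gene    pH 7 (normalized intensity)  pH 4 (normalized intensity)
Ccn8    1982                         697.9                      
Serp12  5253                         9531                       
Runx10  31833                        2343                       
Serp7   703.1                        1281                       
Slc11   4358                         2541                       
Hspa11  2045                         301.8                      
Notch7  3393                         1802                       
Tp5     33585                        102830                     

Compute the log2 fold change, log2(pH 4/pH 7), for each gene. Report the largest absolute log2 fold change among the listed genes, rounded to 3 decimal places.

log2(697.9/1982) = -1.506  (Ccn8)
log2(9531/5253) = 0.859  (Serp12)
log2(2343/31833) = -3.764  (Runx10)
log2(1281/703.1) = 0.865  (Serp7)
log2(2541/4358) = -0.778  (Slc11)
log2(301.8/2045) = -2.760  (Hspa11)
log2(1802/3393) = -0.913  (Notch7)
log2(102830/33585) = 1.614  (Tp5)
The largest magnitude belongs to Runx10.

3.764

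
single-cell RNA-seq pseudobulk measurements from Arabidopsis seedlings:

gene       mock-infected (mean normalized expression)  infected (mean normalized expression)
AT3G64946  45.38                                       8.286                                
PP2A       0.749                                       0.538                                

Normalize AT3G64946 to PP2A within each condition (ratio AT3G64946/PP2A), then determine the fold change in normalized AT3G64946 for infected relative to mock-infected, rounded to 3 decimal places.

0.254

AT3G64946/PP2A (mock-infected) = 45.38 / 0.749 = 60.587
AT3G64946/PP2A (infected) = 8.286 / 0.538 = 15.401
Fold change = 15.401 / 60.587 = 0.2542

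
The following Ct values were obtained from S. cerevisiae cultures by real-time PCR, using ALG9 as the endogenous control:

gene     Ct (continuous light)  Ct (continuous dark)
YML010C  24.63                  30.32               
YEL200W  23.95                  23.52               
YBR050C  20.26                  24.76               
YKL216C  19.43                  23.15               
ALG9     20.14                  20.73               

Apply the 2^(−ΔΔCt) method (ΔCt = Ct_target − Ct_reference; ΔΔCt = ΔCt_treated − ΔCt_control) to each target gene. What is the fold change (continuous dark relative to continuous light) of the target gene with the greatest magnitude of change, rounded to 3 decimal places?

0.029

YML010C: ΔΔCt = (30.32−20.73) − (24.63−20.14) = 9.59 − 4.49 = 5.10; fold change = 2^-5.10 = 0.029
YEL200W: ΔΔCt = (23.52−20.73) − (23.95−20.14) = 2.79 − 3.81 = -1.02; fold change = 2^1.02 = 2.028
YBR050C: ΔΔCt = (24.76−20.73) − (20.26−20.14) = 4.03 − 0.12 = 3.91; fold change = 2^-3.91 = 0.067
YKL216C: ΔΔCt = (23.15−20.73) − (19.43−20.14) = 2.42 − (-0.71) = 3.13; fold change = 2^-3.13 = 0.114
YML010C has the largest |ΔΔCt| = 5.10.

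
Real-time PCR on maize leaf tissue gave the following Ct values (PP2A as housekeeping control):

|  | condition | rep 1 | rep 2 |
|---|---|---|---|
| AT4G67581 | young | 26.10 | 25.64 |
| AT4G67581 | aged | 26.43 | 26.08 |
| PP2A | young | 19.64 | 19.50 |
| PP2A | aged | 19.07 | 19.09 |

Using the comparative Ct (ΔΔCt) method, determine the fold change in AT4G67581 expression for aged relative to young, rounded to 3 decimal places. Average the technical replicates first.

0.545

Mean Ct: AT4G67581 young 25.870; AT4G67581 aged 26.255; PP2A young 19.570; PP2A aged 19.080
ΔCt(young) = 25.870 − 19.570 = 6.300
ΔCt(aged) = 26.255 − 19.080 = 7.175
ΔΔCt = 7.175 − 6.300 = 0.875
Fold change = 2^(−0.875) = 0.5453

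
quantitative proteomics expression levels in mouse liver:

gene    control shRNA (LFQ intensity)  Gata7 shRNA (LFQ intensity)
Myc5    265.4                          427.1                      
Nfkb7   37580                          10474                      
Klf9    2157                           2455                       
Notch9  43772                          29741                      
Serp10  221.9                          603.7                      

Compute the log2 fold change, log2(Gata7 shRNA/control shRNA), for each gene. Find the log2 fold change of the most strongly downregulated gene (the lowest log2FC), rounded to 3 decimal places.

log2(427.1/265.4) = 0.686  (Myc5)
log2(10474/37580) = -1.843  (Nfkb7)
log2(2455/2157) = 0.187  (Klf9)
log2(29741/43772) = -0.558  (Notch9)
log2(603.7/221.9) = 1.444  (Serp10)
Nfkb7 is most strongly downregulated.

-1.843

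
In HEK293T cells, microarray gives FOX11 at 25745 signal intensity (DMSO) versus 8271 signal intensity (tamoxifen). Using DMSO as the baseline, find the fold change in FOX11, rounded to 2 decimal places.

Fold change = 8271 / 25745 = 0.321
FOX11 is downregulated.

0.32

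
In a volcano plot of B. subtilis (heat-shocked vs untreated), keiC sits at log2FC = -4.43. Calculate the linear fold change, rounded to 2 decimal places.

0.05

Fold change = 2^(-4.43) = 0.046
That is, keiC drops to 4.6% of the untreated level.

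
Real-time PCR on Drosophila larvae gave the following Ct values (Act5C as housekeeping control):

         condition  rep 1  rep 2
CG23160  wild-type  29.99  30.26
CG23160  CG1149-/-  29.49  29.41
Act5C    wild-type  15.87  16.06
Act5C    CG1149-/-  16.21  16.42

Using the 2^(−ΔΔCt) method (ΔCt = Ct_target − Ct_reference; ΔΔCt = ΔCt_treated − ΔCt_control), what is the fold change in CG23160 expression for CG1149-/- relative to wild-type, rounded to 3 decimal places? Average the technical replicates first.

Mean Ct: CG23160 wild-type 30.125; CG23160 CG1149-/- 29.450; Act5C wild-type 15.965; Act5C CG1149-/- 16.315
ΔCt(wild-type) = 30.125 − 15.965 = 14.160
ΔCt(CG1149-/-) = 29.450 − 16.315 = 13.135
ΔΔCt = 13.135 − 14.160 = -1.025
Fold change = 2^(−(-1.025)) = 2^1.025 = 2.0350

2.035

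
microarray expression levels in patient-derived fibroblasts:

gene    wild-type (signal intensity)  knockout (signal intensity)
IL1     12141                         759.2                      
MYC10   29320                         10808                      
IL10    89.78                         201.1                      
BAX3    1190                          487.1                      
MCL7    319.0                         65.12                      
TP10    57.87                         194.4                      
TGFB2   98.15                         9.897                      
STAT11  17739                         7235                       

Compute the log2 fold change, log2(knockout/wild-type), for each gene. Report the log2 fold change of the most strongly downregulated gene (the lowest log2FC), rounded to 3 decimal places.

-3.999

log2(759.2/12141) = -3.999  (IL1)
log2(10808/29320) = -1.440  (MYC10)
log2(201.1/89.78) = 1.163  (IL10)
log2(487.1/1190) = -1.289  (BAX3)
log2(65.12/319.0) = -2.292  (MCL7)
log2(194.4/57.87) = 1.748  (TP10)
log2(9.897/98.15) = -3.310  (TGFB2)
log2(7235/17739) = -1.294  (STAT11)
IL1 is most strongly downregulated.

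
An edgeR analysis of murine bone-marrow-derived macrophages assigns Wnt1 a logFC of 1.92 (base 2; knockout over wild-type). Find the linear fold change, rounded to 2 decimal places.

3.78

Fold change = 2^(1.92) = 3.784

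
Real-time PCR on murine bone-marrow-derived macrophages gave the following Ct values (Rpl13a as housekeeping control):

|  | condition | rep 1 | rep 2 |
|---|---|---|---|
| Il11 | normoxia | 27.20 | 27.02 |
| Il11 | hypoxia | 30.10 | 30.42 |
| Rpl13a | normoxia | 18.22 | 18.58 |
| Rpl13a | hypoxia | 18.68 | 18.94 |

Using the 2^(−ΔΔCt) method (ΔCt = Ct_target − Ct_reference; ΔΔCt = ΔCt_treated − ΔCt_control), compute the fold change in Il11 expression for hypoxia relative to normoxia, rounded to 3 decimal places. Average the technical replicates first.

0.150

Mean Ct: Il11 normoxia 27.110; Il11 hypoxia 30.260; Rpl13a normoxia 18.400; Rpl13a hypoxia 18.810
ΔCt(normoxia) = 27.110 − 18.400 = 8.710
ΔCt(hypoxia) = 30.260 − 18.810 = 11.450
ΔΔCt = 11.450 − 8.710 = 2.740
Fold change = 2^(−2.740) = 0.1497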